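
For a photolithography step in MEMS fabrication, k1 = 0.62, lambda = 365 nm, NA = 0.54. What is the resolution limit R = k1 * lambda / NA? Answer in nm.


Step 1: Identify values: k1 = 0.62, lambda = 365 nm, NA = 0.54
Step 2: R = k1 * lambda / NA
R = 0.62 * 365 / 0.54
R = 419.1 nm


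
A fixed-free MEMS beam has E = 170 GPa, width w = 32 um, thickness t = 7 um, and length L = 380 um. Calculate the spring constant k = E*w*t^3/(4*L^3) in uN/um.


Step 1: Convert E to consistent units (1 GPa = 1000 uN/um^2).
E = 170 GPa = 170000 uN/um^2
Step 2: Compute t^3 = 7^3 = 343
Step 3: Compute L^3 = 380^3 = 54872000
Step 4: k = 170000 * 32 * 343 / (4 * 54872000)
k = 8.5012 uN/um


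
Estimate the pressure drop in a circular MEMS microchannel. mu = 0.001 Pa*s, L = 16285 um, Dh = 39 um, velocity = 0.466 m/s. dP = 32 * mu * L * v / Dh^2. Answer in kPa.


Step 1: Convert to SI: L = 16285e-6 m, Dh = 39e-6 m
Step 2: dP = 32 * 0.001 * 16285e-6 * 0.466 / (39e-6)^2
Step 3: dP = 159659.38 Pa
Step 4: Convert to kPa: dP = 159.66 kPa


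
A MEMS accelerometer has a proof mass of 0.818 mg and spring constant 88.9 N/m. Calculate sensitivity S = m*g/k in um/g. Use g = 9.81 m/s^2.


Step 1: Convert mass: m = 0.818 mg = 8.18e-07 kg
Step 2: S = m * g / k = 8.18e-07 * 9.81 / 88.9
Step 3: S = 9.03e-08 m/g
Step 4: Convert to um/g: S = 0.09 um/g


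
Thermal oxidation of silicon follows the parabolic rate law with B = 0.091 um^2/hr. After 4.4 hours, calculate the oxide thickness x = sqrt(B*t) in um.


Step 1: Compute B*t = 0.091 * 4.4 = 0.4004
Step 2: x = sqrt(0.4004)
x = 0.633 um


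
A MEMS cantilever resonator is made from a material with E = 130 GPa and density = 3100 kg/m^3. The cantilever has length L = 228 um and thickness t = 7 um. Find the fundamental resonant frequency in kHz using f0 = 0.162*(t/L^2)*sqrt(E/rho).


Step 1: Convert units to SI.
t_SI = 7e-6 m, L_SI = 228e-6 m
Step 2: Calculate sqrt(E/rho).
sqrt(130e9 / 3100) = 6475.76 m/s
Step 3: Compute f0.
f0 = 0.162 * 7e-6 / (228e-6)^2 * 6475.76 = 141264.8 Hz = 141.26 kHz


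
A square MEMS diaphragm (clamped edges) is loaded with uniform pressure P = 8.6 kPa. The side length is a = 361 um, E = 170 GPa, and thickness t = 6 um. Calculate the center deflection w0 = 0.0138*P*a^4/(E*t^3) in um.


Step 1: Convert pressure to compatible units (E is in GPa, so P in GPa).
P = 8.6 kPa = 8.6e-6 GPa
Step 2: Compute numerator: 0.0138 * P * a^4.
a^4 = 361^4 = 16983563041
numerator = 0.0138 * 8.6e-6 * 16983563041 = 2.0156e+03
Step 3: Compute denominator: E * t^3 = 170 * 6^3 = 36720
Step 4: w0 = numerator / denominator = 2.0156e+03 / 36720 = 0.0549 um


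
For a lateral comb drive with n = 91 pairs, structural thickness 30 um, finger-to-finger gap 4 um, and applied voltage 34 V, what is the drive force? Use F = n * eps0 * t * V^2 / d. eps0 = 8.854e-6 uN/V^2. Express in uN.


Step 1: Parameters: n=91, eps0=8.854e-6 uN/V^2, t=30 um, V=34 V, d=4 um
Step 2: V^2 = 1156
Step 3: F = 91 * 8.854e-6 * 30 * 1156 / 4
F = 6.986 uN


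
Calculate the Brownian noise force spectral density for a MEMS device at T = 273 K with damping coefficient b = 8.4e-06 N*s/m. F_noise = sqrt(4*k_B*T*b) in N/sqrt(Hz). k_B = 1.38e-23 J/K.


Step 1: Compute 4 * k_B * T * b
= 4 * 1.38e-23 * 273 * 8.4e-06
= 1.2658e-25 N^2/Hz
Step 2: F_noise = sqrt(1.2658e-25)
F_noise = 3.56e-13 N/sqrt(Hz)


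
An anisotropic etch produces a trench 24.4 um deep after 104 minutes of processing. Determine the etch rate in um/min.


Step 1: Etch rate = depth / time
Step 2: rate = 24.4 / 104
rate = 0.235 um/min


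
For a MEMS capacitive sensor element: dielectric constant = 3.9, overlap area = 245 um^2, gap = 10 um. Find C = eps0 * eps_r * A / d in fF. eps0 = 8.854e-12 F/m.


Step 1: Convert area to m^2: A = 245e-12 m^2
Step 2: Convert gap to m: d = 10e-6 m
Step 3: C = eps0 * eps_r * A / d
C = 8.854e-12 * 3.9 * 245e-12 / 10e-6
Step 4: Convert to fF (multiply by 1e15).
C = 0.85 fF


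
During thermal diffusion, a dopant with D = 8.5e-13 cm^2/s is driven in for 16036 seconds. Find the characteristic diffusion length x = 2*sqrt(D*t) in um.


Step 1: Compute D*t = 8.5e-13 * 16036 = 1.36306e-08 cm^2
Step 2: sqrt(D*t) = 1.1675e-04 cm
Step 3: x = 2 * 1.1675e-04 cm = 2.335e-04 cm
Step 4: Convert to um (1 cm = 1e4 um): x = 2.335 um


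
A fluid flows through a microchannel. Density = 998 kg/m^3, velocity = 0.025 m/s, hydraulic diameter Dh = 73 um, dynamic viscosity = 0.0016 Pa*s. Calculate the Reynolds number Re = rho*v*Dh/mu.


Step 1: Convert Dh to meters: Dh = 73e-6 m
Step 2: Re = rho * v * Dh / mu
Re = 998 * 0.025 * 73e-6 / 0.0016
Re = 1.138


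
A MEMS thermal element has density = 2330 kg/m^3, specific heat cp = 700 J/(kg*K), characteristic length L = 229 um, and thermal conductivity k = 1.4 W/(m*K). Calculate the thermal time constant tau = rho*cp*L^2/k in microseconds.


Step 1: Convert L to m: L = 229e-6 m
Step 2: L^2 = (229e-6)^2 = 5.2441e-08 m^2
Step 3: tau = 2330 * 700 * 5.2441e-08 / 1.4 = 6.1093765e-02 s
Step 4: Convert to microseconds (multiply by 1e6).
tau = 61093.765 us


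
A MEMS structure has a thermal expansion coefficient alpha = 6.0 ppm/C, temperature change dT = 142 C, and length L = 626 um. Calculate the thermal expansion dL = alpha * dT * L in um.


Step 1: Convert CTE: alpha = 6.0 ppm/C = 6.0e-6 /C
Step 2: dL = 6.0e-6 * 142 * 626
dL = 0.5334 um


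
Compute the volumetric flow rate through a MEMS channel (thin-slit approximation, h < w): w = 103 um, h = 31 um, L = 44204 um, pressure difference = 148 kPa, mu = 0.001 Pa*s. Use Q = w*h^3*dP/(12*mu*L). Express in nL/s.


Step 1: Convert all dimensions to SI (meters).
w = 103e-6 m, h = 31e-6 m, L = 44204e-6 m, dP = 148e3 Pa
Step 2: Q = w * h^3 * dP / (12 * mu * L)
Q = 103e-6 * (31e-6)^3 * 148e3 / (12 * 0.001 * 44204e-6) = 8.5613294e-10 m^3/s
Step 3: Convert Q from m^3/s to nL/s (1 m^3 = 1e12 nL, so multiply by 1e12).
Q = 856.133 nL/s


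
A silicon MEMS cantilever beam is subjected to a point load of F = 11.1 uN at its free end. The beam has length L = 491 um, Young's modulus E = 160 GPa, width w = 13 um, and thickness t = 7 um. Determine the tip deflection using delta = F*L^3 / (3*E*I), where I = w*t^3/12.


Step 1: Calculate the second moment of area.
I = w * t^3 / 12 = 13 * 7^3 / 12 = 371.5833 um^4
Step 2: Convert E to consistent units (1 GPa = 1000 uN/um^2).
E = 160 GPa = 160000 uN/um^2
Step 3: Calculate tip deflection.
delta = F * L^3 / (3 * E * I)
delta = 11.1 * 491^3 / (3 * 160000 * 371.5833)
delta = 7.3666 um


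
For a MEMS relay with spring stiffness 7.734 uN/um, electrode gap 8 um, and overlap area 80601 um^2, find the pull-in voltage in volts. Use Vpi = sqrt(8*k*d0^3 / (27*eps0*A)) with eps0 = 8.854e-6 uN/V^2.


Step 1: Compute numerator: 8 * k * d0^3 = 8 * 7.734 * 8^3 = 31678.464
Step 2: Compute denominator: 27 * eps0 * A = 27 * 8.854e-6 * 80601 = 19.268314
Step 3: Vpi = sqrt(31678.464 / 19.268314)
Vpi = 40.55 V


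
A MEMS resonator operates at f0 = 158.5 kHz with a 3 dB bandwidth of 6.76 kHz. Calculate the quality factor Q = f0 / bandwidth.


Step 1: Q = f0 / bandwidth
Step 2: Q = 158.5 / 6.76
Q = 23.4


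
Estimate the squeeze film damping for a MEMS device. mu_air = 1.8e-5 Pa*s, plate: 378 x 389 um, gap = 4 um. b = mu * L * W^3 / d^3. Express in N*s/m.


Step 1: Convert to SI.
L = 378e-6 m, W = 389e-6 m, d = 4e-6 m
Step 2: W^3 = (389e-6)^3 = 5.89e-11 m^3
Step 3: d^3 = (4e-6)^3 = 6.40e-17 m^3
Step 4: b = 1.8e-5 * 378e-6 * 5.89e-11 / 6.40e-17
b = 6.26e-03 N*s/m


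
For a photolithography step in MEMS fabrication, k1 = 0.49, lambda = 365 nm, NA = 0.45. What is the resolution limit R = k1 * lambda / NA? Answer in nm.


Step 1: Identify values: k1 = 0.49, lambda = 365 nm, NA = 0.45
Step 2: R = k1 * lambda / NA
R = 0.49 * 365 / 0.45
R = 397.4 nm


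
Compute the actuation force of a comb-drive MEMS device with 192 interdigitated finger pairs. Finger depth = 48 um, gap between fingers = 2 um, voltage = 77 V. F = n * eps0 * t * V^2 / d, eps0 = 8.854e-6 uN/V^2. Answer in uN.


Step 1: Parameters: n=192, eps0=8.854e-6 uN/V^2, t=48 um, V=77 V, d=2 um
Step 2: V^2 = 5929
Step 3: F = 192 * 8.854e-6 * 48 * 5929 / 2
F = 241.899 uN


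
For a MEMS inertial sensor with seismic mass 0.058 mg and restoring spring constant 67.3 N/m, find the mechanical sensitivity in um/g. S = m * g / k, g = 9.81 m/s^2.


Step 1: Convert mass: m = 0.058 mg = 5.80e-08 kg
Step 2: S = m * g / k = 5.80e-08 * 9.81 / 67.3
Step 3: S = 8.45e-09 m/g
Step 4: Convert to um/g: S = 0.008 um/g


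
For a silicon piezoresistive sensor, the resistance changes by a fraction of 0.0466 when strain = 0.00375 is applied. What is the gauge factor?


Step 1: Identify values.
dR/R = 0.0466, strain = 0.00375
Step 2: GF = (dR/R) / strain = 0.0466 / 0.00375
GF = 12.4


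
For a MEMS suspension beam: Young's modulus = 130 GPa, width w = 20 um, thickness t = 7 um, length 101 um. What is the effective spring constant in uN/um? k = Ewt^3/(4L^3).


Step 1: Convert E to consistent units (1 GPa = 1000 uN/um^2).
E = 130 GPa = 130000 uN/um^2
Step 2: Compute t^3 = 7^3 = 343
Step 3: Compute L^3 = 101^3 = 1030301
Step 4: k = 130000 * 20 * 343 / (4 * 1030301)
k = 216.3931 uN/um


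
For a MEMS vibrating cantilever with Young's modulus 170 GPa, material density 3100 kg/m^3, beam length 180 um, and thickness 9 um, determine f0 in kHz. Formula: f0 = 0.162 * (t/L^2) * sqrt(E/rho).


Step 1: Convert units to SI.
t_SI = 9e-6 m, L_SI = 180e-6 m
Step 2: Calculate sqrt(E/rho).
sqrt(170e9 / 3100) = 7405.32 m/s
Step 3: Compute f0.
f0 = 0.162 * 9e-6 / (180e-6)^2 * 7405.32 = 333239.4 Hz = 333.24 kHz


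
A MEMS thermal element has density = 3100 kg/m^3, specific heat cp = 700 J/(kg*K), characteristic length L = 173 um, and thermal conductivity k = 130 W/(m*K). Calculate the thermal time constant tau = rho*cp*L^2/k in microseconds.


Step 1: Convert L to m: L = 173e-6 m
Step 2: L^2 = (173e-6)^2 = 2.9929e-08 m^2
Step 3: tau = 3100 * 700 * 2.9929e-08 / 130 = 4.9958408e-04 s
Step 4: Convert to microseconds (multiply by 1e6).
tau = 499.584 us


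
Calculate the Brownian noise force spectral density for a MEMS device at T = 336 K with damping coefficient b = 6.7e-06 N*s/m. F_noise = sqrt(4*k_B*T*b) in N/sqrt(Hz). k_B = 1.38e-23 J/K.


Step 1: Compute 4 * k_B * T * b
= 4 * 1.38e-23 * 336 * 6.7e-06
= 1.2427e-25 N^2/Hz
Step 2: F_noise = sqrt(1.2427e-25)
F_noise = 3.53e-13 N/sqrt(Hz)


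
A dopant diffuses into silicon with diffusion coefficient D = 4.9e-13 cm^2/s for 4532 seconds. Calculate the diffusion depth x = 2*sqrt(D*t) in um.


Step 1: Compute D*t = 4.9e-13 * 4532 = 2.22068e-09 cm^2
Step 2: sqrt(D*t) = 4.7124e-05 cm
Step 3: x = 2 * 4.7124e-05 cm = 9.4248e-05 cm
Step 4: Convert to um (1 cm = 1e4 um): x = 0.942 um


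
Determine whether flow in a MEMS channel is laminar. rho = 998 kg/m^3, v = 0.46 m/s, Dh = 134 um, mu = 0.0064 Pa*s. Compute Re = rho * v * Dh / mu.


Step 1: Convert Dh to meters: Dh = 134e-6 m
Step 2: Re = rho * v * Dh / mu
Re = 998 * 0.46 * 134e-6 / 0.0064
Re = 9.612
Since Re = 9.612 is below ~2300, the flow is laminar.


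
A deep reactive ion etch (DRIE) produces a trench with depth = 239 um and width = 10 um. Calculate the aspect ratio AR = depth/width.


Step 1: AR = depth / width
Step 2: AR = 239 / 10
AR = 23.9


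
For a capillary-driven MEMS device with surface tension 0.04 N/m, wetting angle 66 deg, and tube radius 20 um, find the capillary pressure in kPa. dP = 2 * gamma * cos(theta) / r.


Step 1: cos(66 deg) = 0.4067
Step 2: Convert r to m: r = 20e-6 m
Step 3: dP = 2 * 0.04 * 0.4067 / 20e-6 = 1626.8 Pa
Step 4: Convert Pa to kPa (divide by 1000).
dP = 1.63 kPa


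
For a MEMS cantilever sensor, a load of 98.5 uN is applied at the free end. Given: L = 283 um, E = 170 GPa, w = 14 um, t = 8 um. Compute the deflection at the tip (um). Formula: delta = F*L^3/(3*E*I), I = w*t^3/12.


Step 1: Calculate the second moment of area.
I = w * t^3 / 12 = 14 * 8^3 / 12 = 597.3333 um^4
Step 2: Convert E to consistent units (1 GPa = 1000 uN/um^2).
E = 170 GPa = 170000 uN/um^2
Step 3: Calculate tip deflection.
delta = F * L^3 / (3 * E * I)
delta = 98.5 * 283^3 / (3 * 170000 * 597.3333)
delta = 7.3284 um


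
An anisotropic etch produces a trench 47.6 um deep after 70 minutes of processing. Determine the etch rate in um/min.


Step 1: Etch rate = depth / time
Step 2: rate = 47.6 / 70
rate = 0.68 um/min


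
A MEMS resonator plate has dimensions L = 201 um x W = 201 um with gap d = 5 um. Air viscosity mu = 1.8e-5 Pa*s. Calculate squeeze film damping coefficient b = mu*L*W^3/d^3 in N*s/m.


Step 1: Convert to SI.
L = 201e-6 m, W = 201e-6 m, d = 5e-6 m
Step 2: W^3 = (201e-6)^3 = 8.12e-12 m^3
Step 3: d^3 = (5e-6)^3 = 1.25e-16 m^3
Step 4: b = 1.8e-5 * 201e-6 * 8.12e-12 / 1.25e-16
b = 2.35e-04 N*s/m


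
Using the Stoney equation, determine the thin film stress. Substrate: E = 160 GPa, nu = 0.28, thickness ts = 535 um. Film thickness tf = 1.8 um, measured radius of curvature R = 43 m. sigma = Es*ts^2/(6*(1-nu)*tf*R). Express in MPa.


Step 1: Compute numerator: Es * ts^2 = 160 * 535^2 = 45796000 (GPa*um^2)
Step 2: Compute denominator (R in um): 6*(1-nu)*tf*R = 6*0.72*1.8*43e6 = 334368000.0 (um^2)
Step 3: sigma (GPa) = 45796000 / 334368000.0 = 1.36963e-01 GPa
Step 4: Convert to MPa (x1000): sigma = 137.0 MPa


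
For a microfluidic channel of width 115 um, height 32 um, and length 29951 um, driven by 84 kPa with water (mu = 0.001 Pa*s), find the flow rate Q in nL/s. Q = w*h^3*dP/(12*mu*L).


Step 1: Convert all dimensions to SI (meters).
w = 115e-6 m, h = 32e-6 m, L = 29951e-6 m, dP = 84e3 Pa
Step 2: Q = w * h^3 * dP / (12 * mu * L)
Q = 115e-6 * (32e-6)^3 * 84e3 / (12 * 0.001 * 29951e-6) = 8.8071316e-10 m^3/s
Step 3: Convert Q from m^3/s to nL/s (1 m^3 = 1e12 nL, so multiply by 1e12).
Q = 880.713 nL/s


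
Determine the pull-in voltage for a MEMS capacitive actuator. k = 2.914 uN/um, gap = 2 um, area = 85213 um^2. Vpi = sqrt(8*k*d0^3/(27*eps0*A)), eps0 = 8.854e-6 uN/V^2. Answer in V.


Step 1: Compute numerator: 8 * k * d0^3 = 8 * 2.914 * 2^3 = 186.496
Step 2: Compute denominator: 27 * eps0 * A = 27 * 8.854e-6 * 85213 = 20.370849
Step 3: Vpi = sqrt(186.496 / 20.370849)
Vpi = 3.03 V


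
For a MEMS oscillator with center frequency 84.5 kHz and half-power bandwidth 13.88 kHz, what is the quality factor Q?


Step 1: Q = f0 / bandwidth
Step 2: Q = 84.5 / 13.88
Q = 6.1


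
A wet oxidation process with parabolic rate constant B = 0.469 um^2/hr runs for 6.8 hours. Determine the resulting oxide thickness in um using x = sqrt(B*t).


Step 1: Compute B*t = 0.469 * 6.8 = 3.1892
Step 2: x = sqrt(3.1892)
x = 1.786 um


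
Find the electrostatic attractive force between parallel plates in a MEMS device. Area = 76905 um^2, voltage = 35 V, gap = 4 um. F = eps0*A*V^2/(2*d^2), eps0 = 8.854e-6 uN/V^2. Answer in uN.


Step 1: Identify parameters.
eps0 = 8.854e-6 uN/V^2, A = 76905 um^2, V = 35 V, d = 4 um
Step 2: Compute V^2 = 35^2 = 1225
Step 3: Compute d^2 = 4^2 = 16
Step 4: F = 0.5 * 8.854e-6 * 76905 * 1225 / 16
F = 26.066 uN


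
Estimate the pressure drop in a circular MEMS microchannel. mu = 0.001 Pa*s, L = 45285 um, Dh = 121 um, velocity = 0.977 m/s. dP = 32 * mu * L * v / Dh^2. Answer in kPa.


Step 1: Convert to SI: L = 45285e-6 m, Dh = 121e-6 m
Step 2: dP = 32 * 0.001 * 45285e-6 * 0.977 / (121e-6)^2
Step 3: dP = 96700.38 Pa
Step 4: Convert to kPa: dP = 96.7 kPa


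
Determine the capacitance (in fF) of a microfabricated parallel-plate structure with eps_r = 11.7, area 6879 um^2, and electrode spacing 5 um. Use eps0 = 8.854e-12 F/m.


Step 1: Convert area to m^2: A = 6879e-12 m^2
Step 2: Convert gap to m: d = 5e-6 m
Step 3: C = eps0 * eps_r * A / d
C = 8.854e-12 * 11.7 * 6879e-12 / 5e-6
Step 4: Convert to fF (multiply by 1e15).
C = 142.52 fF


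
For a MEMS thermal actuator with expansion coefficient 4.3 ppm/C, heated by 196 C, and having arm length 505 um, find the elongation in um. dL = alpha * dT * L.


Step 1: Convert CTE: alpha = 4.3 ppm/C = 4.3e-6 /C
Step 2: dL = 4.3e-6 * 196 * 505
dL = 0.4256 um


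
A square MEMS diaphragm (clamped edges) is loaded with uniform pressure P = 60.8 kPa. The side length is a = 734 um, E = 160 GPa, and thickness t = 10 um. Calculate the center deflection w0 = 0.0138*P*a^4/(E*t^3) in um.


Step 1: Convert pressure to compatible units (E is in GPa, so P in GPa).
P = 60.8 kPa = 60.8e-6 GPa
Step 2: Compute numerator: 0.0138 * P * a^4.
a^4 = 734^4 = 290258027536
numerator = 0.0138 * 60.8e-6 * 290258027536 = 2.435381e+05
Step 3: Compute denominator: E * t^3 = 160 * 10^3 = 160000
Step 4: w0 = numerator / denominator = 2.435381e+05 / 160000 = 1.5221 um


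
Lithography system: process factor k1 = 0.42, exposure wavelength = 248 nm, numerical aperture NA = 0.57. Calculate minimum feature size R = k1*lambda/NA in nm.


Step 1: Identify values: k1 = 0.42, lambda = 248 nm, NA = 0.57
Step 2: R = k1 * lambda / NA
R = 0.42 * 248 / 0.57
R = 182.7 nm


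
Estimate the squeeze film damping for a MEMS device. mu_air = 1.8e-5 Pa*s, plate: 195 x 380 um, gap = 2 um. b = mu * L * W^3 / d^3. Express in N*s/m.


Step 1: Convert to SI.
L = 195e-6 m, W = 380e-6 m, d = 2e-6 m
Step 2: W^3 = (380e-6)^3 = 5.49e-11 m^3
Step 3: d^3 = (2e-6)^3 = 8.00e-18 m^3
Step 4: b = 1.8e-5 * 195e-6 * 5.49e-11 / 8.00e-18
b = 2.41e-02 N*s/m


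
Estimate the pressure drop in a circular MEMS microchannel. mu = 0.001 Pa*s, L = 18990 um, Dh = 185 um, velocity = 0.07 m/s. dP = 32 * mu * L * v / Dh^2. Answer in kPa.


Step 1: Convert to SI: L = 18990e-6 m, Dh = 185e-6 m
Step 2: dP = 32 * 0.001 * 18990e-6 * 0.07 / (185e-6)^2
Step 3: dP = 1242.88 Pa
Step 4: Convert to kPa: dP = 1.24 kPa


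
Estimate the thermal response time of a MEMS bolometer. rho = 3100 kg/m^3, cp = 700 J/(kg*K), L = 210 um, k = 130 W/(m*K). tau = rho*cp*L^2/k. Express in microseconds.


Step 1: Convert L to m: L = 210e-6 m
Step 2: L^2 = (210e-6)^2 = 4.41e-08 m^2
Step 3: tau = 3100 * 700 * 4.41e-08 / 130 = 7.3613077e-04 s
Step 4: Convert to microseconds (multiply by 1e6).
tau = 736.131 us


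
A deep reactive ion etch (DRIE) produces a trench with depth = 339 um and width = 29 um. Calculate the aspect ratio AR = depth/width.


Step 1: AR = depth / width
Step 2: AR = 339 / 29
AR = 11.7


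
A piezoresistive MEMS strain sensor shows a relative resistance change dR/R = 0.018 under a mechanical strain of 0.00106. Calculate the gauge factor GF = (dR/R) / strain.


Step 1: Identify values.
dR/R = 0.018, strain = 0.00106
Step 2: GF = (dR/R) / strain = 0.018 / 0.00106
GF = 17.0


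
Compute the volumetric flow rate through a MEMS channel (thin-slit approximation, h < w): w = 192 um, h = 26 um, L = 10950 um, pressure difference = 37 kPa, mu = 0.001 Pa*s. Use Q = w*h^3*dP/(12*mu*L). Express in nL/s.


Step 1: Convert all dimensions to SI (meters).
w = 192e-6 m, h = 26e-6 m, L = 10950e-6 m, dP = 37e3 Pa
Step 2: Q = w * h^3 * dP / (12 * mu * L)
Q = 192e-6 * (26e-6)^3 * 37e3 / (12 * 0.001 * 10950e-6) = 9.5022758e-10 m^3/s
Step 3: Convert Q from m^3/s to nL/s (1 m^3 = 1e12 nL, so multiply by 1e12).
Q = 950.228 nL/s


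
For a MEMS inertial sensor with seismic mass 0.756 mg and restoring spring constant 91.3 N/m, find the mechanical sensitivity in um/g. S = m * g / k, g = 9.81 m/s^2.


Step 1: Convert mass: m = 0.756 mg = 7.56e-07 kg
Step 2: S = m * g / k = 7.56e-07 * 9.81 / 91.3
Step 3: S = 8.12e-08 m/g
Step 4: Convert to um/g: S = 0.081 um/g


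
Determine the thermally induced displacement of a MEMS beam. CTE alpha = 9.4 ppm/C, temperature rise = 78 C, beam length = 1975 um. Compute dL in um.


Step 1: Convert CTE: alpha = 9.4 ppm/C = 9.4e-6 /C
Step 2: dL = 9.4e-6 * 78 * 1975
dL = 1.4481 um


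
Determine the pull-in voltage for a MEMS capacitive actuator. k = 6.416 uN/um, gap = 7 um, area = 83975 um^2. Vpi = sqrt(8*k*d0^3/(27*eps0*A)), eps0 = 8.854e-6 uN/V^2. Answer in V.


Step 1: Compute numerator: 8 * k * d0^3 = 8 * 6.416 * 7^3 = 17605.504
Step 2: Compute denominator: 27 * eps0 * A = 27 * 8.854e-6 * 83975 = 20.074896
Step 3: Vpi = sqrt(17605.504 / 20.074896)
Vpi = 29.61 V


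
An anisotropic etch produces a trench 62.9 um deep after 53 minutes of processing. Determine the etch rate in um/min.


Step 1: Etch rate = depth / time
Step 2: rate = 62.9 / 53
rate = 1.187 um/min


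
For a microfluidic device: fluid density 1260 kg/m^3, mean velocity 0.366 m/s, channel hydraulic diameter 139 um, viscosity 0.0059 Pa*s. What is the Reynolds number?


Step 1: Convert Dh to meters: Dh = 139e-6 m
Step 2: Re = rho * v * Dh / mu
Re = 1260 * 0.366 * 139e-6 / 0.0059
Re = 10.865


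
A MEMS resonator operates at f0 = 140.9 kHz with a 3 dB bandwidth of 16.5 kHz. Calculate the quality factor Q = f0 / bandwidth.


Step 1: Q = f0 / bandwidth
Step 2: Q = 140.9 / 16.5
Q = 8.5


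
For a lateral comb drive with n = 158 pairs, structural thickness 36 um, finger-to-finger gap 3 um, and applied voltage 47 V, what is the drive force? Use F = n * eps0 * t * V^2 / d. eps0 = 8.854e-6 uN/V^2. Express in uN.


Step 1: Parameters: n=158, eps0=8.854e-6 uN/V^2, t=36 um, V=47 V, d=3 um
Step 2: V^2 = 2209
Step 3: F = 158 * 8.854e-6 * 36 * 2209 / 3
F = 37.083 uN


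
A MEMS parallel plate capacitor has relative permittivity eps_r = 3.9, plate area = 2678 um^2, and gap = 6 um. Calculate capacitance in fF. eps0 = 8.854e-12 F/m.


Step 1: Convert area to m^2: A = 2678e-12 m^2
Step 2: Convert gap to m: d = 6e-6 m
Step 3: C = eps0 * eps_r * A / d
C = 8.854e-12 * 3.9 * 2678e-12 / 6e-6
Step 4: Convert to fF (multiply by 1e15).
C = 15.41 fF


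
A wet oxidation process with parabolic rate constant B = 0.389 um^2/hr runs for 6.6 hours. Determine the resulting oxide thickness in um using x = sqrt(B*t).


Step 1: Compute B*t = 0.389 * 6.6 = 2.5674
Step 2: x = sqrt(2.5674)
x = 1.602 um


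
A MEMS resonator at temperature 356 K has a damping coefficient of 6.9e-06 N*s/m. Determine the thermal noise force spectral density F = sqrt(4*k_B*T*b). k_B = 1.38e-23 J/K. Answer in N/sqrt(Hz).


Step 1: Compute 4 * k_B * T * b
= 4 * 1.38e-23 * 356 * 6.9e-06
= 1.3559e-25 N^2/Hz
Step 2: F_noise = sqrt(1.3559e-25)
F_noise = 3.68e-13 N/sqrt(Hz)


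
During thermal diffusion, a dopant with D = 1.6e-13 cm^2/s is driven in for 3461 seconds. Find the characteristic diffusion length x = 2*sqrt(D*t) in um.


Step 1: Compute D*t = 1.6e-13 * 3461 = 5.5376e-10 cm^2
Step 2: sqrt(D*t) = 2.3532e-05 cm
Step 3: x = 2 * 2.3532e-05 cm = 4.7064e-05 cm
Step 4: Convert to um (1 cm = 1e4 um): x = 0.471 um


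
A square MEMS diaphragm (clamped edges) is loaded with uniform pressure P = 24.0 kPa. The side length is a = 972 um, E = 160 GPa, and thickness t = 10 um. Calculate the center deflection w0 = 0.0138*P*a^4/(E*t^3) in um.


Step 1: Convert pressure to compatible units (E is in GPa, so P in GPa).
P = 24.0 kPa = 24.0e-6 GPa
Step 2: Compute numerator: 0.0138 * P * a^4.
a^4 = 972^4 = 892616806656
numerator = 0.0138 * 24.0e-6 * 892616806656 = 2.956347e+05
Step 3: Compute denominator: E * t^3 = 160 * 10^3 = 160000
Step 4: w0 = numerator / denominator = 2.956347e+05 / 160000 = 1.8477 um


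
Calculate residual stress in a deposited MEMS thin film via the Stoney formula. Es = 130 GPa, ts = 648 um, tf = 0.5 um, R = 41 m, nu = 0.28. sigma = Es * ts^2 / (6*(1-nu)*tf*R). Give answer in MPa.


Step 1: Compute numerator: Es * ts^2 = 130 * 648^2 = 54587520 (GPa*um^2)
Step 2: Compute denominator (R in um): 6*(1-nu)*tf*R = 6*0.72*0.5*41e6 = 88560000.0 (um^2)
Step 3: sigma (GPa) = 54587520 / 88560000.0 = 6.1639e-01 GPa
Step 4: Convert to MPa (x1000): sigma = 616.4 MPa


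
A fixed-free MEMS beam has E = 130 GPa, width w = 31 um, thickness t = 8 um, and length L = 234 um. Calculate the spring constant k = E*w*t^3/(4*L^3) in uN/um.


Step 1: Convert E to consistent units (1 GPa = 1000 uN/um^2).
E = 130 GPa = 130000 uN/um^2
Step 2: Compute t^3 = 8^3 = 512
Step 3: Compute L^3 = 234^3 = 12812904
Step 4: k = 130000 * 31 * 512 / (4 * 12812904)
k = 40.2594 uN/um


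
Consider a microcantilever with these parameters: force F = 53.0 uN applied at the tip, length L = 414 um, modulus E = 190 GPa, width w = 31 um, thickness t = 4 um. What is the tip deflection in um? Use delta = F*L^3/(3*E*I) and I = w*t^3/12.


Step 1: Calculate the second moment of area.
I = w * t^3 / 12 = 31 * 4^3 / 12 = 165.3333 um^4
Step 2: Convert E to consistent units (1 GPa = 1000 uN/um^2).
E = 190 GPa = 190000 uN/um^2
Step 3: Calculate tip deflection.
delta = F * L^3 / (3 * E * I)
delta = 53.0 * 414^3 / (3 * 190000 * 165.3333)
delta = 39.9063 um


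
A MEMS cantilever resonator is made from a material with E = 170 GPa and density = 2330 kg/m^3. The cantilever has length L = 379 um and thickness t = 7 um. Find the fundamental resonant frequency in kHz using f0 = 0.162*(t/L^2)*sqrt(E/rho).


Step 1: Convert units to SI.
t_SI = 7e-6 m, L_SI = 379e-6 m
Step 2: Calculate sqrt(E/rho).
sqrt(170e9 / 2330) = 8541.74 m/s
Step 3: Compute f0.
f0 = 0.162 * 7e-6 / (379e-6)^2 * 8541.74 = 67434.3 Hz = 67.43 kHz


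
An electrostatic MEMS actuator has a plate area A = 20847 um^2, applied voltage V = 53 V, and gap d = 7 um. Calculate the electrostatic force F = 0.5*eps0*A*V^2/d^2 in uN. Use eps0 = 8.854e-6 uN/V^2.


Step 1: Identify parameters.
eps0 = 8.854e-6 uN/V^2, A = 20847 um^2, V = 53 V, d = 7 um
Step 2: Compute V^2 = 53^2 = 2809
Step 3: Compute d^2 = 7^2 = 49
Step 4: F = 0.5 * 8.854e-6 * 20847 * 2809 / 49
F = 5.291 uN


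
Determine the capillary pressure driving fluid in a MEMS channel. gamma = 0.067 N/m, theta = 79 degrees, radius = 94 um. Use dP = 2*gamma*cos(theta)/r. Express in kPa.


Step 1: cos(79 deg) = 0.1908
Step 2: Convert r to m: r = 94e-6 m
Step 3: dP = 2 * 0.067 * 0.1908 / 94e-6 = 272.0 Pa
Step 4: Convert Pa to kPa (divide by 1000).
dP = 0.27 kPa


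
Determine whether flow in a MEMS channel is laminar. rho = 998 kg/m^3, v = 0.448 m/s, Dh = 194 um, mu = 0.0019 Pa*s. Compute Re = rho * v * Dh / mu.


Step 1: Convert Dh to meters: Dh = 194e-6 m
Step 2: Re = rho * v * Dh / mu
Re = 998 * 0.448 * 194e-6 / 0.0019
Re = 45.652
Since Re = 45.652 is below ~2300, the flow is laminar.


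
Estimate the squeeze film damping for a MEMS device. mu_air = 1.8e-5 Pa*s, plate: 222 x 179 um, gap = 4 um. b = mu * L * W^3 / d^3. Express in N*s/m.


Step 1: Convert to SI.
L = 222e-6 m, W = 179e-6 m, d = 4e-6 m
Step 2: W^3 = (179e-6)^3 = 5.74e-12 m^3
Step 3: d^3 = (4e-6)^3 = 6.40e-17 m^3
Step 4: b = 1.8e-5 * 222e-6 * 5.74e-12 / 6.40e-17
b = 3.58e-04 N*s/m


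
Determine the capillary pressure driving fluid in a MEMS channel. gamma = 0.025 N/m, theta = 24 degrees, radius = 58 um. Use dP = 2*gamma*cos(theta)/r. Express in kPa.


Step 1: cos(24 deg) = 0.9135
Step 2: Convert r to m: r = 58e-6 m
Step 3: dP = 2 * 0.025 * 0.9135 / 58e-6 = 787.5 Pa
Step 4: Convert Pa to kPa (divide by 1000).
dP = 0.79 kPa


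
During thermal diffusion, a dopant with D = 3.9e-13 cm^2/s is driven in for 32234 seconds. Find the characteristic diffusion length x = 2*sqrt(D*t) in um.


Step 1: Compute D*t = 3.9e-13 * 32234 = 1.257126e-08 cm^2
Step 2: sqrt(D*t) = 1.12122e-04 cm
Step 3: x = 2 * 1.12122e-04 cm = 2.24244e-04 cm
Step 4: Convert to um (1 cm = 1e4 um): x = 2.242 um


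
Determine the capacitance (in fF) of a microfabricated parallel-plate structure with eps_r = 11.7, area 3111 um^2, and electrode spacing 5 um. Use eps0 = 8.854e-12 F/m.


Step 1: Convert area to m^2: A = 3111e-12 m^2
Step 2: Convert gap to m: d = 5e-6 m
Step 3: C = eps0 * eps_r * A / d
C = 8.854e-12 * 11.7 * 3111e-12 / 5e-6
Step 4: Convert to fF (multiply by 1e15).
C = 64.45 fF


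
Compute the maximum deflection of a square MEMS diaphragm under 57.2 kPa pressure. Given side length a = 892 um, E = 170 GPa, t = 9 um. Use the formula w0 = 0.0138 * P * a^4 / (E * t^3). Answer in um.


Step 1: Convert pressure to compatible units (E is in GPa, so P in GPa).
P = 57.2 kPa = 57.2e-6 GPa
Step 2: Compute numerator: 0.0138 * P * a^4.
a^4 = 892^4 = 633081200896
numerator = 0.0138 * 57.2e-6 * 633081200896 = 4.99729e+05
Step 3: Compute denominator: E * t^3 = 170 * 9^3 = 123930
Step 4: w0 = numerator / denominator = 4.99729e+05 / 123930 = 4.0323 um


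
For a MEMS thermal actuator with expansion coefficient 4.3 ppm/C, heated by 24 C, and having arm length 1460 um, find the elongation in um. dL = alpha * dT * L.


Step 1: Convert CTE: alpha = 4.3 ppm/C = 4.3e-6 /C
Step 2: dL = 4.3e-6 * 24 * 1460
dL = 0.1507 um


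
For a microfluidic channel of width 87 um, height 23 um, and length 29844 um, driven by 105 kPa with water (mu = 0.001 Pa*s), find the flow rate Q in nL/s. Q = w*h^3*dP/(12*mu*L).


Step 1: Convert all dimensions to SI (meters).
w = 87e-6 m, h = 23e-6 m, L = 29844e-6 m, dP = 105e3 Pa
Step 2: Q = w * h^3 * dP / (12 * mu * L)
Q = 87e-6 * (23e-6)^3 * 105e3 / (12 * 0.001 * 29844e-6) = 3.1035145e-10 m^3/s
Step 3: Convert Q from m^3/s to nL/s (1 m^3 = 1e12 nL, so multiply by 1e12).
Q = 310.351 nL/s


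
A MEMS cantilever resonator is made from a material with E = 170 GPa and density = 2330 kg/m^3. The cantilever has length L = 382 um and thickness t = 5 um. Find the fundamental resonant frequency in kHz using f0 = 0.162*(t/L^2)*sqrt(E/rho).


Step 1: Convert units to SI.
t_SI = 5e-6 m, L_SI = 382e-6 m
Step 2: Calculate sqrt(E/rho).
sqrt(170e9 / 2330) = 8541.74 m/s
Step 3: Compute f0.
f0 = 0.162 * 5e-6 / (382e-6)^2 * 8541.74 = 47413.8 Hz = 47.41 kHz


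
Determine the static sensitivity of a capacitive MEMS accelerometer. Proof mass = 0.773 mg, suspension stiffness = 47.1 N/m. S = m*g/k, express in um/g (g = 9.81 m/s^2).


Step 1: Convert mass: m = 0.773 mg = 7.73e-07 kg
Step 2: S = m * g / k = 7.73e-07 * 9.81 / 47.1
Step 3: S = 1.61e-07 m/g
Step 4: Convert to um/g: S = 0.161 um/g


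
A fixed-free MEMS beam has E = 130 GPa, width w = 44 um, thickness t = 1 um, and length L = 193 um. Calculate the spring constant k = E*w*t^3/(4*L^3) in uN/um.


Step 1: Convert E to consistent units (1 GPa = 1000 uN/um^2).
E = 130 GPa = 130000 uN/um^2
Step 2: Compute t^3 = 1^3 = 1
Step 3: Compute L^3 = 193^3 = 7189057
Step 4: k = 130000 * 44 * 1 / (4 * 7189057)
k = 0.1989 uN/um


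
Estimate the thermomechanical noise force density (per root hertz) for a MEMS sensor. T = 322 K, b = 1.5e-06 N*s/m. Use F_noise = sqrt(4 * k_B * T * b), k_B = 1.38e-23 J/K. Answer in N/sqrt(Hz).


Step 1: Compute 4 * k_B * T * b
= 4 * 1.38e-23 * 322 * 1.5e-06
= 2.6662e-26 N^2/Hz
Step 2: F_noise = sqrt(2.6662e-26)
F_noise = 1.63e-13 N/sqrt(Hz)


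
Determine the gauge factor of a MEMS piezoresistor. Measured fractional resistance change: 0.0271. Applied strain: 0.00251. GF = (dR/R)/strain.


Step 1: Identify values.
dR/R = 0.0271, strain = 0.00251
Step 2: GF = (dR/R) / strain = 0.0271 / 0.00251
GF = 10.8


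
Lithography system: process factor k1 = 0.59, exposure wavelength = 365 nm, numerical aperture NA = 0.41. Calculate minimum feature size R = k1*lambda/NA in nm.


Step 1: Identify values: k1 = 0.59, lambda = 365 nm, NA = 0.41
Step 2: R = k1 * lambda / NA
R = 0.59 * 365 / 0.41
R = 525.2 nm


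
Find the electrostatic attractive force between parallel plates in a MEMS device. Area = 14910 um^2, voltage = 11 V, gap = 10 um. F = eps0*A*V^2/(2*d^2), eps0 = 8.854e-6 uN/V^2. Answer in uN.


Step 1: Identify parameters.
eps0 = 8.854e-6 uN/V^2, A = 14910 um^2, V = 11 V, d = 10 um
Step 2: Compute V^2 = 11^2 = 121
Step 3: Compute d^2 = 10^2 = 100
Step 4: F = 0.5 * 8.854e-6 * 14910 * 121 / 100
F = 0.08 uN


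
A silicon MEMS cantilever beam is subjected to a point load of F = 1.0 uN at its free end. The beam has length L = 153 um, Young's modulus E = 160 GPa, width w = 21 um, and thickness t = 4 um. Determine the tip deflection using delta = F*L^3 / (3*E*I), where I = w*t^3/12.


Step 1: Calculate the second moment of area.
I = w * t^3 / 12 = 21 * 4^3 / 12 = 112.0 um^4
Step 2: Convert E to consistent units (1 GPa = 1000 uN/um^2).
E = 160 GPa = 160000 uN/um^2
Step 3: Calculate tip deflection.
delta = F * L^3 / (3 * E * I)
delta = 1.0 * 153^3 / (3 * 160000 * 112.0)
delta = 0.0666 um


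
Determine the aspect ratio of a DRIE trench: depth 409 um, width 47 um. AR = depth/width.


Step 1: AR = depth / width
Step 2: AR = 409 / 47
AR = 8.7


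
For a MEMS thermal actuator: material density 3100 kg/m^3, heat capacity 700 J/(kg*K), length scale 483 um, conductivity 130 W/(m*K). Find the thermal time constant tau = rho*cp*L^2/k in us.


Step 1: Convert L to m: L = 483e-6 m
Step 2: L^2 = (483e-6)^2 = 2.33289e-07 m^2
Step 3: tau = 3100 * 700 * 2.33289e-07 / 130 = 3.89413177e-03 s
Step 4: Convert to microseconds (multiply by 1e6).
tau = 3894.132 us


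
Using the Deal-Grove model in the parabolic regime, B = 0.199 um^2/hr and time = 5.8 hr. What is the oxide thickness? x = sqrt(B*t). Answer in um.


Step 1: Compute B*t = 0.199 * 5.8 = 1.1542
Step 2: x = sqrt(1.1542)
x = 1.074 um


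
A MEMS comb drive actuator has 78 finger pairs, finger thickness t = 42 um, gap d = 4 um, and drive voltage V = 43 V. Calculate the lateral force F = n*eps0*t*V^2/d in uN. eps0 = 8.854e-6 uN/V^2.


Step 1: Parameters: n=78, eps0=8.854e-6 uN/V^2, t=42 um, V=43 V, d=4 um
Step 2: V^2 = 1849
Step 3: F = 78 * 8.854e-6 * 42 * 1849 / 4
F = 13.408 uN


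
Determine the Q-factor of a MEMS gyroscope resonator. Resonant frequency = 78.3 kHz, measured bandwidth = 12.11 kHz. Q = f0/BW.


Step 1: Q = f0 / bandwidth
Step 2: Q = 78.3 / 12.11
Q = 6.5


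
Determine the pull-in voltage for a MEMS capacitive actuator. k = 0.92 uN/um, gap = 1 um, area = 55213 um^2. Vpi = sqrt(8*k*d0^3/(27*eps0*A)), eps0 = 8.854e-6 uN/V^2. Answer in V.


Step 1: Compute numerator: 8 * k * d0^3 = 8 * 0.92 * 1^3 = 7.36
Step 2: Compute denominator: 27 * eps0 * A = 27 * 8.854e-6 * 55213 = 13.199109
Step 3: Vpi = sqrt(7.36 / 13.199109)
Vpi = 0.75 V


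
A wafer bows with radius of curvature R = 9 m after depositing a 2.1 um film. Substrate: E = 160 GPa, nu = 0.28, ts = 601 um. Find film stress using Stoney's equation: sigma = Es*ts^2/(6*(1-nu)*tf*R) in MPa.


Step 1: Compute numerator: Es * ts^2 = 160 * 601^2 = 57792160 (GPa*um^2)
Step 2: Compute denominator (R in um): 6*(1-nu)*tf*R = 6*0.72*2.1*9e6 = 81648000.0 (um^2)
Step 3: sigma (GPa) = 57792160 / 81648000.0 = 7.07821e-01 GPa
Step 4: Convert to MPa (x1000): sigma = 707.8 MPa


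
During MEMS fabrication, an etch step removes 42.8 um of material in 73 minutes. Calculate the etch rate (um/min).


Step 1: Etch rate = depth / time
Step 2: rate = 42.8 / 73
rate = 0.586 um/min


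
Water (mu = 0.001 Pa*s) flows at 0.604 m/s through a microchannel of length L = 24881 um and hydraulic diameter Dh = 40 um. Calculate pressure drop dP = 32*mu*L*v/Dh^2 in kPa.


Step 1: Convert to SI: L = 24881e-6 m, Dh = 40e-6 m
Step 2: dP = 32 * 0.001 * 24881e-6 * 0.604 / (40e-6)^2
Step 3: dP = 300562.48 Pa
Step 4: Convert to kPa: dP = 300.56 kPa


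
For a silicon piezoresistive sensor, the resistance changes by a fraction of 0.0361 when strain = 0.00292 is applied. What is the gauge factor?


Step 1: Identify values.
dR/R = 0.0361, strain = 0.00292
Step 2: GF = (dR/R) / strain = 0.0361 / 0.00292
GF = 12.4


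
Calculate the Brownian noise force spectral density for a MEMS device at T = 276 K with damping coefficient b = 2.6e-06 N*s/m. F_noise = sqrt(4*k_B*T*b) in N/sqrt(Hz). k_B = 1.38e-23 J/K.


Step 1: Compute 4 * k_B * T * b
= 4 * 1.38e-23 * 276 * 2.6e-06
= 3.9612e-26 N^2/Hz
Step 2: F_noise = sqrt(3.9612e-26)
F_noise = 1.99e-13 N/sqrt(Hz)


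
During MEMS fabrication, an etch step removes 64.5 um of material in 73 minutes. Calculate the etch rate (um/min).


Step 1: Etch rate = depth / time
Step 2: rate = 64.5 / 73
rate = 0.884 um/min


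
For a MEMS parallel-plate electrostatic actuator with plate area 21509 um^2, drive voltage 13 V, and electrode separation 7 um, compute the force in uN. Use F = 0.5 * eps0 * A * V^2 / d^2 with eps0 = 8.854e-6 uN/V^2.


Step 1: Identify parameters.
eps0 = 8.854e-6 uN/V^2, A = 21509 um^2, V = 13 V, d = 7 um
Step 2: Compute V^2 = 13^2 = 169
Step 3: Compute d^2 = 7^2 = 49
Step 4: F = 0.5 * 8.854e-6 * 21509 * 169 / 49
F = 0.328 uN


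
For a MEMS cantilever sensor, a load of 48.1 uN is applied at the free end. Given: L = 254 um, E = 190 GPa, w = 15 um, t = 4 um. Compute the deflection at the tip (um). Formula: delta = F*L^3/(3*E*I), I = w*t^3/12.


Step 1: Calculate the second moment of area.
I = w * t^3 / 12 = 15 * 4^3 / 12 = 80.0 um^4
Step 2: Convert E to consistent units (1 GPa = 1000 uN/um^2).
E = 190 GPa = 190000 uN/um^2
Step 3: Calculate tip deflection.
delta = F * L^3 / (3 * E * I)
delta = 48.1 * 254^3 / (3 * 190000 * 80.0)
delta = 17.2855 um


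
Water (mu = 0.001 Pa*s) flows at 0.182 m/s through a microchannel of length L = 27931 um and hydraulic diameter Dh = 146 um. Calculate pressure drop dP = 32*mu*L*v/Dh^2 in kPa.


Step 1: Convert to SI: L = 27931e-6 m, Dh = 146e-6 m
Step 2: dP = 32 * 0.001 * 27931e-6 * 0.182 / (146e-6)^2
Step 3: dP = 7631.36 Pa
Step 4: Convert to kPa: dP = 7.63 kPa


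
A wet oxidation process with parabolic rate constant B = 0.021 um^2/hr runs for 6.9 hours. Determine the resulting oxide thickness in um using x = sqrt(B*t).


Step 1: Compute B*t = 0.021 * 6.9 = 0.1449
Step 2: x = sqrt(0.1449)
x = 0.381 um


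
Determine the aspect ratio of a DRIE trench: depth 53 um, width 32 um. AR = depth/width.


Step 1: AR = depth / width
Step 2: AR = 53 / 32
AR = 1.7


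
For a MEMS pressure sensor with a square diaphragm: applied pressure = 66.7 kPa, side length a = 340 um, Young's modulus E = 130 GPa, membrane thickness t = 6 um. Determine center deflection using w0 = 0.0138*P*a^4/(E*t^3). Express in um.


Step 1: Convert pressure to compatible units (E is in GPa, so P in GPa).
P = 66.7 kPa = 66.7e-6 GPa
Step 2: Compute numerator: 0.0138 * P * a^4.
a^4 = 340^4 = 13363360000
numerator = 0.0138 * 66.7e-6 * 13363360000 = 1.23e+04
Step 3: Compute denominator: E * t^3 = 130 * 6^3 = 28080
Step 4: w0 = numerator / denominator = 1.23e+04 / 28080 = 0.438 um


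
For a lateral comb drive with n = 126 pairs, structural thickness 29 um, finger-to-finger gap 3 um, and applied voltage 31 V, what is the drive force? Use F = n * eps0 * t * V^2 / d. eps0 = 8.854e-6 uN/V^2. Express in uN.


Step 1: Parameters: n=126, eps0=8.854e-6 uN/V^2, t=29 um, V=31 V, d=3 um
Step 2: V^2 = 961
Step 3: F = 126 * 8.854e-6 * 29 * 961 / 3
F = 10.364 uN


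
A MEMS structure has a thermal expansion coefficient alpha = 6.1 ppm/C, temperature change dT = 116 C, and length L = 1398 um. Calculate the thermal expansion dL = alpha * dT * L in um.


Step 1: Convert CTE: alpha = 6.1 ppm/C = 6.1e-6 /C
Step 2: dL = 6.1e-6 * 116 * 1398
dL = 0.9892 um


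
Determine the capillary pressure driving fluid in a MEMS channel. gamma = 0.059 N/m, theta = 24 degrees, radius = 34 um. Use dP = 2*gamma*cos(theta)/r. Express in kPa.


Step 1: cos(24 deg) = 0.9135
Step 2: Convert r to m: r = 34e-6 m
Step 3: dP = 2 * 0.059 * 0.9135 / 34e-6 = 3170.4 Pa
Step 4: Convert Pa to kPa (divide by 1000).
dP = 3.17 kPa


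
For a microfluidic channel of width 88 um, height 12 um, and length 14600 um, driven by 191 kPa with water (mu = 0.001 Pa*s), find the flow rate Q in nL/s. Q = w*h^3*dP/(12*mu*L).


Step 1: Convert all dimensions to SI (meters).
w = 88e-6 m, h = 12e-6 m, L = 14600e-6 m, dP = 191e3 Pa
Step 2: Q = w * h^3 * dP / (12 * mu * L)
Q = 88e-6 * (12e-6)^3 * 191e3 / (12 * 0.001 * 14600e-6) = 1.6577753e-10 m^3/s
Step 3: Convert Q from m^3/s to nL/s (1 m^3 = 1e12 nL, so multiply by 1e12).
Q = 165.778 nL/s


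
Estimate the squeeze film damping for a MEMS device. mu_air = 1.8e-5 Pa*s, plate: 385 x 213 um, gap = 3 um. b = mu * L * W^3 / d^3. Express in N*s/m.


Step 1: Convert to SI.
L = 385e-6 m, W = 213e-6 m, d = 3e-6 m
Step 2: W^3 = (213e-6)^3 = 9.66e-12 m^3
Step 3: d^3 = (3e-6)^3 = 2.70e-17 m^3
Step 4: b = 1.8e-5 * 385e-6 * 9.66e-12 / 2.70e-17
b = 2.48e-03 N*s/m
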